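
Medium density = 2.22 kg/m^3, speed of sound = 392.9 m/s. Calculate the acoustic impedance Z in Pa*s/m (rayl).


Given values:
  rho = 2.22 kg/m^3
  c = 392.9 m/s
Formula: Z = rho * c
Z = 2.22 * 392.9
Z = 872.24

872.24 rayl


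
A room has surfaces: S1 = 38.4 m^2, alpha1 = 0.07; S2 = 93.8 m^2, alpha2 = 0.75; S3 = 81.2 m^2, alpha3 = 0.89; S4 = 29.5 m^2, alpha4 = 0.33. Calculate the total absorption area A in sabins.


Given surfaces:
  Surface 1: 38.4 * 0.07 = 2.688
  Surface 2: 93.8 * 0.75 = 70.35
  Surface 3: 81.2 * 0.89 = 72.268
  Surface 4: 29.5 * 0.33 = 9.735
Formula: A = sum(Si * alpha_i)
A = 2.688 + 70.35 + 72.268 + 9.735
A = 155.04

155.04 sabins


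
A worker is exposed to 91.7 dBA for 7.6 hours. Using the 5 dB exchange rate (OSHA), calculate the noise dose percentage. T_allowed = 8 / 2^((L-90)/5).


Given values:
  L = 91.7 dBA, T = 7.6 hours
Formula: T_allowed = 8 / 2^((L - 90) / 5)
Compute exponent: (91.7 - 90) / 5 = 0.34
Compute 2^(0.34) = 1.265757
T_allowed = 8 / 1.265757 = 6.320328 hours
Dose = (T / T_allowed) * 100
Dose = (7.6 / 6.320328) * 100 = 120.25

120.25 %


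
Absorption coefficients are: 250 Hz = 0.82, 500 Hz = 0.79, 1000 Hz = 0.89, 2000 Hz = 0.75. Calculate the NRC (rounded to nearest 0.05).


Given values:
  a_250 = 0.82, a_500 = 0.79
  a_1000 = 0.89, a_2000 = 0.75
Formula: NRC = (a250 + a500 + a1000 + a2000) / 4
Sum = 0.82 + 0.79 + 0.89 + 0.75 = 3.25
NRC = 3.25 / 4 = 0.8125
Rounded to nearest 0.05: 0.8

0.8


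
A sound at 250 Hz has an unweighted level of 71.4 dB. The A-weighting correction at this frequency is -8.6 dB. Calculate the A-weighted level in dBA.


Given values:
  SPL = 71.4 dB
  A-weighting at 250 Hz = -8.6 dB
Formula: L_A = SPL + A_weight
L_A = 71.4 + (-8.6)
L_A = 62.8

62.8 dBA


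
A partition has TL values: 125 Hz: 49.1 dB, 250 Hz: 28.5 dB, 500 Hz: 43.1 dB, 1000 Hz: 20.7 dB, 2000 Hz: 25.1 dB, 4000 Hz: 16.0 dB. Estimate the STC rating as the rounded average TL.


Given TL values at each frequency:
  125 Hz: 49.1 dB
  250 Hz: 28.5 dB
  500 Hz: 43.1 dB
  1000 Hz: 20.7 dB
  2000 Hz: 25.1 dB
  4000 Hz: 16.0 dB
Formula: STC ~ round(average of TL values)
Sum = 49.1 + 28.5 + 43.1 + 20.7 + 25.1 + 16.0 = 182.5
Average = 182.5 / 6 = 30.42
Rounded: 30

30


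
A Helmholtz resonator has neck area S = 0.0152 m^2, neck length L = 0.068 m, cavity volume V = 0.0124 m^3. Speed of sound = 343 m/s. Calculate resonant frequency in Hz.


Given values:
  S = 0.0152 m^2, L = 0.068 m, V = 0.0124 m^3, c = 343 m/s
Formula: f = (c / (2*pi)) * sqrt(S / (V * L))
Compute V * L = 0.0124 * 0.068 = 0.0008432
Compute S / (V * L) = 0.0152 / 0.0008432 = 18.0266
Compute sqrt(18.0266) = 4.245774
Compute c / (2*pi) = 343 / 6.283185 = 54.590148
f = 54.590148 * 4.245774 = 231.78

231.78 Hz


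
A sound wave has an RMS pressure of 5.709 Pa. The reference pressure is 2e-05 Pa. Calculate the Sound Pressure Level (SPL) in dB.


Given values:
  p = 5.709 Pa
  p_ref = 2e-05 Pa
Formula: SPL = 20 * log10(p / p_ref)
Compute ratio: p / p_ref = 5.709 / 2e-05 = 285450
Compute log10: log10(285450) = 5.45553
Multiply: SPL = 20 * 5.45553 = 109.11

109.11 dB


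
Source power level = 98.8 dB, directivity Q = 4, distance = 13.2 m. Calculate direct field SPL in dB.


Given values:
  Lw = 98.8 dB, Q = 4, r = 13.2 m
Formula: SPL = Lw + 10 * log10(Q / (4 * pi * r^2))
Compute 4 * pi * r^2 = 4 * pi * 13.2^2 = 2189.5644
Compute Q / denom = 4 / 2189.5644 = 0.00182685
Compute 10 * log10(0.00182685) = -27.383
SPL = 98.8 + (-27.383) = 71.42

71.42 dB


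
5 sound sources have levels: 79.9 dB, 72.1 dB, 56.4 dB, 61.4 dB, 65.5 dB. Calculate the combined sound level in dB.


Formula: L_total = 10 * log10( sum(10^(Li/10)) )
  Source 1: 10^(79.9/10) = 97723722.0956
  Source 2: 10^(72.1/10) = 16218100.9736
  Source 3: 10^(56.4/10) = 436515.8322
  Source 4: 10^(61.4/10) = 1380384.2646
  Source 5: 10^(65.5/10) = 3548133.8923
Sum of linear values = 119306857.0583
L_total = 10 * log10(119306857.0583) = 80.77

80.77 dB


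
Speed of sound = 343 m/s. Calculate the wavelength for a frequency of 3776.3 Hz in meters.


Given values:
  c = 343 m/s, f = 3776.3 Hz
Formula: lambda = c / f
lambda = 343 / 3776.3
lambda = 0.0908

0.0908 m


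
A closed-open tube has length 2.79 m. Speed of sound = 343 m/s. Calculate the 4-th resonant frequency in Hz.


Given values:
  Tube type: closed-open, L = 2.79 m, c = 343 m/s, n = 4
Formula: f_n = (2n - 1) * c / (4 * L)
Compute 2n - 1 = 2*4 - 1 = 7
Compute 4 * L = 4 * 2.79 = 11.16
f = 7 * 343 / 11.16
f = 215.14

215.14 Hz


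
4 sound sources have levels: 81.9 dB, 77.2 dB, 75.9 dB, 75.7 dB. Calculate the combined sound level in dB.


Formula: L_total = 10 * log10( sum(10^(Li/10)) )
  Source 1: 10^(81.9/10) = 154881661.8912
  Source 2: 10^(77.2/10) = 52480746.025
  Source 3: 10^(75.9/10) = 38904514.4994
  Source 4: 10^(75.7/10) = 37153522.9097
Sum of linear values = 283420445.3253
L_total = 10 * log10(283420445.3253) = 84.52

84.52 dB


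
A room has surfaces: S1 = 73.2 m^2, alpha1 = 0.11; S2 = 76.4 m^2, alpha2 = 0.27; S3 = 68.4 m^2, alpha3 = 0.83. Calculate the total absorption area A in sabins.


Given surfaces:
  Surface 1: 73.2 * 0.11 = 8.052
  Surface 2: 76.4 * 0.27 = 20.628
  Surface 3: 68.4 * 0.83 = 56.772
Formula: A = sum(Si * alpha_i)
A = 8.052 + 20.628 + 56.772
A = 85.45

85.45 sabins


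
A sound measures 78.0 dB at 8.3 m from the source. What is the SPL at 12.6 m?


Given values:
  SPL1 = 78.0 dB, r1 = 8.3 m, r2 = 12.6 m
Formula: SPL2 = SPL1 - 20 * log10(r2 / r1)
Compute ratio: r2 / r1 = 12.6 / 8.3 = 1.5181
Compute log10: log10(1.5181) = 0.1813
Compute drop: 20 * 0.1813 = 3.626
SPL2 = 78.0 - 3.626 = 74.37

74.37 dB


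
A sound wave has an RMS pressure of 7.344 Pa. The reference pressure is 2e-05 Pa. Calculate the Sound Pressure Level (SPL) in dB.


Given values:
  p = 7.344 Pa
  p_ref = 2e-05 Pa
Formula: SPL = 20 * log10(p / p_ref)
Compute ratio: p / p_ref = 7.344 / 2e-05 = 367200
Compute log10: log10(367200) = 5.564903
Multiply: SPL = 20 * 5.564903 = 111.3

111.3 dB


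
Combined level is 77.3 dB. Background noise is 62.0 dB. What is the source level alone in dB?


Given values:
  L_total = 77.3 dB, L_bg = 62.0 dB
Formula: L_source = 10 * log10(10^(L_total/10) - 10^(L_bg/10))
Convert to linear:
  10^(77.3/10) = 53703179.637
  10^(62.0/10) = 1584893.1925
Difference: 53703179.637 - 1584893.1925 = 52118286.4445
L_source = 10 * log10(52118286.4445) = 77.17

77.17 dB


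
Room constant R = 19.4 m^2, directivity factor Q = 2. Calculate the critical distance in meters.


Given values:
  R = 19.4 m^2, Q = 2
Formula: d_c = 0.141 * sqrt(Q * R)
Compute Q * R = 2 * 19.4 = 38.8
Compute sqrt(38.8) = 6.229
d_c = 0.141 * 6.229 = 0.878

0.878 m


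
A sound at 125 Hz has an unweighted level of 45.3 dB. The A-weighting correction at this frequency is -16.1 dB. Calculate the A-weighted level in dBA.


Given values:
  SPL = 45.3 dB
  A-weighting at 125 Hz = -16.1 dB
Formula: L_A = SPL + A_weight
L_A = 45.3 + (-16.1)
L_A = 29.2

29.2 dBA


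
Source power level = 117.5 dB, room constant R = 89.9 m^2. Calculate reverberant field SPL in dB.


Given values:
  Lw = 117.5 dB, R = 89.9 m^2
Formula: SPL = Lw + 10 * log10(4 / R)
Compute 4 / R = 4 / 89.9 = 0.044494
Compute 10 * log10(0.044494) = -13.517
SPL = 117.5 + (-13.517) = 103.98

103.98 dB


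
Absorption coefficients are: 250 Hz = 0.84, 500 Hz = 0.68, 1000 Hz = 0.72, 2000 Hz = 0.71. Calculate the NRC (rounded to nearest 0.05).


Given values:
  a_250 = 0.84, a_500 = 0.68
  a_1000 = 0.72, a_2000 = 0.71
Formula: NRC = (a250 + a500 + a1000 + a2000) / 4
Sum = 0.84 + 0.68 + 0.72 + 0.71 = 2.95
NRC = 2.95 / 4 = 0.7375
Rounded to nearest 0.05: 0.75

0.75


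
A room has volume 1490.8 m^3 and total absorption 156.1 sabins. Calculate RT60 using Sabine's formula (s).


Given values:
  V = 1490.8 m^3
  A = 156.1 sabins
Formula: RT60 = 0.161 * V / A
Numerator: 0.161 * 1490.8 = 240.0188
RT60 = 240.0188 / 156.1 = 1.538

1.538 s


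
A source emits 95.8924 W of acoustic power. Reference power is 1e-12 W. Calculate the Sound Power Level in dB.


Given values:
  W = 95.8924 W
  W_ref = 1e-12 W
Formula: SWL = 10 * log10(W / W_ref)
Compute ratio: W / W_ref = 95892400000000
Compute log10: log10(95892400000000) = 13.981784
Multiply: SWL = 10 * 13.981784 = 139.82

139.82 dB


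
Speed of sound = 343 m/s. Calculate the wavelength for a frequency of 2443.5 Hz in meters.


Given values:
  c = 343 m/s, f = 2443.5 Hz
Formula: lambda = c / f
lambda = 343 / 2443.5
lambda = 0.1404

0.1404 m


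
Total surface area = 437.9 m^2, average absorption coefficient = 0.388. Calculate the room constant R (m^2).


Given values:
  S = 437.9 m^2, alpha = 0.388
Formula: R = S * alpha / (1 - alpha)
Numerator: 437.9 * 0.388 = 169.9052
Denominator: 1 - 0.388 = 0.612
R = 169.9052 / 0.612 = 277.62

277.62 m^2


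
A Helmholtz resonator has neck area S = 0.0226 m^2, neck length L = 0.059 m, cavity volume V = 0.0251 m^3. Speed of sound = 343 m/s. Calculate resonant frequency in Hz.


Given values:
  S = 0.0226 m^2, L = 0.059 m, V = 0.0251 m^3, c = 343 m/s
Formula: f = (c / (2*pi)) * sqrt(S / (V * L))
Compute V * L = 0.0251 * 0.059 = 0.0014809
Compute S / (V * L) = 0.0226 / 0.0014809 = 15.261
Compute sqrt(15.261) = 3.906533
Compute c / (2*pi) = 343 / 6.283185 = 54.590148
f = 54.590148 * 3.906533 = 213.26

213.26 Hz


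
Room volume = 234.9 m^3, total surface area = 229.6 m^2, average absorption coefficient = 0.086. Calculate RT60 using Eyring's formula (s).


Given values:
  V = 234.9 m^3, S = 229.6 m^2, alpha = 0.086
Formula: RT60 = 0.161 * V / (-S * ln(1 - alpha))
Compute ln(1 - 0.086) = ln(0.914) = -0.089925
Denominator: -229.6 * -0.089925 = 20.6468
Numerator: 0.161 * 234.9 = 37.8189
RT60 = 37.8189 / 20.6468 = 1.832

1.832 s


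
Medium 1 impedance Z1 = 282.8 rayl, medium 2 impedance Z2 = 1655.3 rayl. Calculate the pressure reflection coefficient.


Given values:
  Z1 = 282.8 rayl, Z2 = 1655.3 rayl
Formula: R = (Z2 - Z1) / (Z2 + Z1)
Numerator: Z2 - Z1 = 1655.3 - 282.8 = 1372.5
Denominator: Z2 + Z1 = 1655.3 + 282.8 = 1938.1
R = 1372.5 / 1938.1 = 0.7082

0.7082


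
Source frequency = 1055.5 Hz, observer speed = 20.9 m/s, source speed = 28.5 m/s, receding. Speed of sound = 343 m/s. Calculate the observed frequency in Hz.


Given values:
  f_s = 1055.5 Hz, v_o = 20.9 m/s, v_s = 28.5 m/s
  Direction: receding
Formula: f_o = f_s * (c - v_o) / (c + v_s)
Numerator: c - v_o = 343 - 20.9 = 322.1
Denominator: c + v_s = 343 + 28.5 = 371.5
f_o = 1055.5 * 322.1 / 371.5 = 915.15

915.15 Hz


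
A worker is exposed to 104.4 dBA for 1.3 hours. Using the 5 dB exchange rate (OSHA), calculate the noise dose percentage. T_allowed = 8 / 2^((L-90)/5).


Given values:
  L = 104.4 dBA, T = 1.3 hours
Formula: T_allowed = 8 / 2^((L - 90) / 5)
Compute exponent: (104.4 - 90) / 5 = 2.88
Compute 2^(2.88) = 7.361501
T_allowed = 8 / 7.361501 = 1.086735 hours
Dose = (T / T_allowed) * 100
Dose = (1.3 / 1.086735) * 100 = 119.62

119.62 %


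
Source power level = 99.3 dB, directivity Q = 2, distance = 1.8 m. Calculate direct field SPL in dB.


Given values:
  Lw = 99.3 dB, Q = 2, r = 1.8 m
Formula: SPL = Lw + 10 * log10(Q / (4 * pi * r^2))
Compute 4 * pi * r^2 = 4 * pi * 1.8^2 = 40.715
Compute Q / denom = 2 / 40.715 = 0.04912195
Compute 10 * log10(0.04912195) = -13.0872
SPL = 99.3 + (-13.0872) = 86.21

86.21 dB


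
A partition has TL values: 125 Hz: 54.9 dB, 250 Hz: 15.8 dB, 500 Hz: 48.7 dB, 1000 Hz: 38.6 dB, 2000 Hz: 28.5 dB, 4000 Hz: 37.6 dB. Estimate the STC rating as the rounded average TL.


Given TL values at each frequency:
  125 Hz: 54.9 dB
  250 Hz: 15.8 dB
  500 Hz: 48.7 dB
  1000 Hz: 38.6 dB
  2000 Hz: 28.5 dB
  4000 Hz: 37.6 dB
Formula: STC ~ round(average of TL values)
Sum = 54.9 + 15.8 + 48.7 + 38.6 + 28.5 + 37.6 = 224.1
Average = 224.1 / 6 = 37.35
Rounded: 37

37


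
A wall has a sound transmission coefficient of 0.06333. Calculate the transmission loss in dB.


Given values:
  tau = 0.06333
Formula: TL = 10 * log10(1 / tau)
Compute 1 / tau = 1 / 0.06333 = 15.7903
Compute log10(15.7903) = 1.19839
TL = 10 * 1.19839 = 11.98

11.98 dB


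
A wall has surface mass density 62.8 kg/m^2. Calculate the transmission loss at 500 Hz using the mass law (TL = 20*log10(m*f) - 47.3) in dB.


Given values:
  m = 62.8 kg/m^2, f = 500 Hz
Formula: TL = 20 * log10(m * f) - 47.3
Compute m * f = 62.8 * 500 = 31400.0
Compute log10(31400.0) = 4.49693
Compute 20 * 4.49693 = 89.9386
TL = 89.9386 - 47.3 = 42.64

42.64 dB


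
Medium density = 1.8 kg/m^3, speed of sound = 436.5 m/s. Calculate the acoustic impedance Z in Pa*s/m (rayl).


Given values:
  rho = 1.8 kg/m^3
  c = 436.5 m/s
Formula: Z = rho * c
Z = 1.8 * 436.5
Z = 785.7

785.7 rayl


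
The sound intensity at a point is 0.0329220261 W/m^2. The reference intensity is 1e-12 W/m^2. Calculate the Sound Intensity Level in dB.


Given values:
  I = 0.0329220261 W/m^2
  I_ref = 1e-12 W/m^2
Formula: SIL = 10 * log10(I / I_ref)
Compute ratio: I / I_ref = 32922026100
Compute log10: log10(32922026100) = 10.517487
Multiply: SIL = 10 * 10.517487 = 105.17

105.17 dB


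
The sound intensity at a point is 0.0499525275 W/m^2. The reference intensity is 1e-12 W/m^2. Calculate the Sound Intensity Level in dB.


Given values:
  I = 0.0499525275 W/m^2
  I_ref = 1e-12 W/m^2
Formula: SIL = 10 * log10(I / I_ref)
Compute ratio: I / I_ref = 49952527500
Compute log10: log10(49952527500) = 10.698557
Multiply: SIL = 10 * 10.698557 = 106.99

106.99 dB


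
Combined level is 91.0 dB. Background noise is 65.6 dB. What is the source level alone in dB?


Given values:
  L_total = 91.0 dB, L_bg = 65.6 dB
Formula: L_source = 10 * log10(10^(L_total/10) - 10^(L_bg/10))
Convert to linear:
  10^(91.0/10) = 1258925411.7942
  10^(65.6/10) = 3630780.5477
Difference: 1258925411.7942 - 3630780.5477 = 1255294631.2465
L_source = 10 * log10(1255294631.2465) = 90.99

90.99 dB


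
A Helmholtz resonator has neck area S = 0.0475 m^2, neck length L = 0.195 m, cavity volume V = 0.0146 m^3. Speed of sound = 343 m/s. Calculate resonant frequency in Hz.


Given values:
  S = 0.0475 m^2, L = 0.195 m, V = 0.0146 m^3, c = 343 m/s
Formula: f = (c / (2*pi)) * sqrt(S / (V * L))
Compute V * L = 0.0146 * 0.195 = 0.002847
Compute S / (V * L) = 0.0475 / 0.002847 = 16.6842
Compute sqrt(16.6842) = 4.08463
Compute c / (2*pi) = 343 / 6.283185 = 54.590148
f = 54.590148 * 4.08463 = 222.98

222.98 Hz


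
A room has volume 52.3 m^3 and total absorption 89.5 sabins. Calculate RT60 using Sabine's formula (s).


Given values:
  V = 52.3 m^3
  A = 89.5 sabins
Formula: RT60 = 0.161 * V / A
Numerator: 0.161 * 52.3 = 8.4203
RT60 = 8.4203 / 89.5 = 0.094

0.094 s


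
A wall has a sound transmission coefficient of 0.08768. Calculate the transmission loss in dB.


Given values:
  tau = 0.08768
Formula: TL = 10 * log10(1 / tau)
Compute 1 / tau = 1 / 0.08768 = 11.4051
Compute log10(11.4051) = 1.057099
TL = 10 * 1.057099 = 10.57

10.57 dB


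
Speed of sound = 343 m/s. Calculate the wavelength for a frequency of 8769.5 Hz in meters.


Given values:
  c = 343 m/s, f = 8769.5 Hz
Formula: lambda = c / f
lambda = 343 / 8769.5
lambda = 0.0391

0.0391 m


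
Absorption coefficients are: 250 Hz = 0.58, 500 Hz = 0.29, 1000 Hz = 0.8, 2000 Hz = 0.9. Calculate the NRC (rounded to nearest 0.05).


Given values:
  a_250 = 0.58, a_500 = 0.29
  a_1000 = 0.8, a_2000 = 0.9
Formula: NRC = (a250 + a500 + a1000 + a2000) / 4
Sum = 0.58 + 0.29 + 0.8 + 0.9 = 2.57
NRC = 2.57 / 4 = 0.6425
Rounded to nearest 0.05: 0.65

0.65


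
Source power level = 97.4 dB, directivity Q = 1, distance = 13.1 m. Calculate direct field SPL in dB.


Given values:
  Lw = 97.4 dB, Q = 1, r = 13.1 m
Formula: SPL = Lw + 10 * log10(Q / (4 * pi * r^2))
Compute 4 * pi * r^2 = 4 * pi * 13.1^2 = 2156.5149
Compute Q / denom = 1 / 2156.5149 = 0.00046371
Compute 10 * log10(0.00046371) = -33.3375
SPL = 97.4 + (-33.3375) = 64.06

64.06 dB


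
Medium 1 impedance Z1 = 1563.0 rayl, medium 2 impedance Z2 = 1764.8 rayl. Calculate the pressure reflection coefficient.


Given values:
  Z1 = 1563.0 rayl, Z2 = 1764.8 rayl
Formula: R = (Z2 - Z1) / (Z2 + Z1)
Numerator: Z2 - Z1 = 1764.8 - 1563.0 = 201.8
Denominator: Z2 + Z1 = 1764.8 + 1563.0 = 3327.8
R = 201.8 / 3327.8 = 0.0606

0.0606


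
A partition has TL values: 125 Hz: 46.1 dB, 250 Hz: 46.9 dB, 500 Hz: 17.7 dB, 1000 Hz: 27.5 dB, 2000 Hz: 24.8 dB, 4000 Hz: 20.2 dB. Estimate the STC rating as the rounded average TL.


Given TL values at each frequency:
  125 Hz: 46.1 dB
  250 Hz: 46.9 dB
  500 Hz: 17.7 dB
  1000 Hz: 27.5 dB
  2000 Hz: 24.8 dB
  4000 Hz: 20.2 dB
Formula: STC ~ round(average of TL values)
Sum = 46.1 + 46.9 + 17.7 + 27.5 + 24.8 + 20.2 = 183.2
Average = 183.2 / 6 = 30.53
Rounded: 31

31


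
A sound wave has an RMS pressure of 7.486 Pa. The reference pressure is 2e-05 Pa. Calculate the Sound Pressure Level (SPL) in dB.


Given values:
  p = 7.486 Pa
  p_ref = 2e-05 Pa
Formula: SPL = 20 * log10(p / p_ref)
Compute ratio: p / p_ref = 7.486 / 2e-05 = 374300
Compute log10: log10(374300) = 5.57322
Multiply: SPL = 20 * 5.57322 = 111.46

111.46 dB


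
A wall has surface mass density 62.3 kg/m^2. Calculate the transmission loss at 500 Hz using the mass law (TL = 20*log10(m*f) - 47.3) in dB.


Given values:
  m = 62.3 kg/m^2, f = 500 Hz
Formula: TL = 20 * log10(m * f) - 47.3
Compute m * f = 62.3 * 500 = 31150.0
Compute log10(31150.0) = 4.493458
Compute 20 * 4.493458 = 89.8692
TL = 89.8692 - 47.3 = 42.57

42.57 dB


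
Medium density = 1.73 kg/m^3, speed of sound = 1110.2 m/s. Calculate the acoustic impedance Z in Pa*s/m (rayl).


Given values:
  rho = 1.73 kg/m^3
  c = 1110.2 m/s
Formula: Z = rho * c
Z = 1.73 * 1110.2
Z = 1920.65

1920.65 rayl


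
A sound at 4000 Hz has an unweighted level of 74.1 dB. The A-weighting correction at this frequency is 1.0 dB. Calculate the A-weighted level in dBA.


Given values:
  SPL = 74.1 dB
  A-weighting at 4000 Hz = 1.0 dB
Formula: L_A = SPL + A_weight
L_A = 74.1 + (1.0)
L_A = 75.1

75.1 dBA


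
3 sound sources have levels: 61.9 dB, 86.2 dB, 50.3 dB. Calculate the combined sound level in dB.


Formula: L_total = 10 * log10( sum(10^(Li/10)) )
  Source 1: 10^(61.9/10) = 1548816.6189
  Source 2: 10^(86.2/10) = 416869383.4703
  Source 3: 10^(50.3/10) = 107151.9305
Sum of linear values = 418525352.0197
L_total = 10 * log10(418525352.0197) = 86.22

86.22 dB


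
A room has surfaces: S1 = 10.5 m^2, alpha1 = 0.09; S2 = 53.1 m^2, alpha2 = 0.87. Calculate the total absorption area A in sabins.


Given surfaces:
  Surface 1: 10.5 * 0.09 = 0.945
  Surface 2: 53.1 * 0.87 = 46.197
Formula: A = sum(Si * alpha_i)
A = 0.945 + 46.197
A = 47.14

47.14 sabins


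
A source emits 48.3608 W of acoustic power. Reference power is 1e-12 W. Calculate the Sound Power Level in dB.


Given values:
  W = 48.3608 W
  W_ref = 1e-12 W
Formula: SWL = 10 * log10(W / W_ref)
Compute ratio: W / W_ref = 48360800000000
Compute log10: log10(48360800000000) = 13.684493
Multiply: SWL = 10 * 13.684493 = 136.84

136.84 dB


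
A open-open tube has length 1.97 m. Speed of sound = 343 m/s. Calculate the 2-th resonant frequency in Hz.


Given values:
  Tube type: open-open, L = 1.97 m, c = 343 m/s, n = 2
Formula: f_n = n * c / (2 * L)
Compute 2 * L = 2 * 1.97 = 3.94
f = 2 * 343 / 3.94
f = 174.11

174.11 Hz


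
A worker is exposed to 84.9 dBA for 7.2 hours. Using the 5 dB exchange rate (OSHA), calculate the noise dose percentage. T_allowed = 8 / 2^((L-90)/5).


Given values:
  L = 84.9 dBA, T = 7.2 hours
Formula: T_allowed = 8 / 2^((L - 90) / 5)
Compute exponent: (84.9 - 90) / 5 = -1.02
Compute 2^(-1.02) = 0.493116
T_allowed = 8 / 0.493116 = 16.223363 hours
Dose = (T / T_allowed) * 100
Dose = (7.2 / 16.223363) * 100 = 44.38

44.38 %


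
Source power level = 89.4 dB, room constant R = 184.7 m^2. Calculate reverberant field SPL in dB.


Given values:
  Lw = 89.4 dB, R = 184.7 m^2
Formula: SPL = Lw + 10 * log10(4 / R)
Compute 4 / R = 4 / 184.7 = 0.021657
Compute 10 * log10(0.021657) = -16.644
SPL = 89.4 + (-16.644) = 72.76

72.76 dB


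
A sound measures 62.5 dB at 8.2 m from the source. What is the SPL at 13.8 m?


Given values:
  SPL1 = 62.5 dB, r1 = 8.2 m, r2 = 13.8 m
Formula: SPL2 = SPL1 - 20 * log10(r2 / r1)
Compute ratio: r2 / r1 = 13.8 / 8.2 = 1.6829
Compute log10: log10(1.6829) = 0.226058
Compute drop: 20 * 0.226058 = 4.5212
SPL2 = 62.5 - 4.5212 = 57.98

57.98 dB


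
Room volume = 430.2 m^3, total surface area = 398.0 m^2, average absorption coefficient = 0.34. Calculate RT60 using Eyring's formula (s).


Given values:
  V = 430.2 m^3, S = 398.0 m^2, alpha = 0.34
Formula: RT60 = 0.161 * V / (-S * ln(1 - alpha))
Compute ln(1 - 0.34) = ln(0.66) = -0.415515
Denominator: -398.0 * -0.415515 = 165.375
Numerator: 0.161 * 430.2 = 69.2622
RT60 = 69.2622 / 165.375 = 0.419

0.419 s


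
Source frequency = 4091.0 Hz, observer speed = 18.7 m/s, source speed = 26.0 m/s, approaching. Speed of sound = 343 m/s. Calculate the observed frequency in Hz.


Given values:
  f_s = 4091.0 Hz, v_o = 18.7 m/s, v_s = 26.0 m/s
  Direction: approaching
Formula: f_o = f_s * (c + v_o) / (c - v_s)
Numerator: c + v_o = 343 + 18.7 = 361.7
Denominator: c - v_s = 343 - 26.0 = 317.0
f_o = 4091.0 * 361.7 / 317.0 = 4667.87

4667.87 Hz


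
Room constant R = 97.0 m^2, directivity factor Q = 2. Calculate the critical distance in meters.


Given values:
  R = 97.0 m^2, Q = 2
Formula: d_c = 0.141 * sqrt(Q * R)
Compute Q * R = 2 * 97.0 = 194.0
Compute sqrt(194.0) = 13.9284
d_c = 0.141 * 13.9284 = 1.964

1.964 m


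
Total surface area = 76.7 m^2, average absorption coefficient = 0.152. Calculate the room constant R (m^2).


Given values:
  S = 76.7 m^2, alpha = 0.152
Formula: R = S * alpha / (1 - alpha)
Numerator: 76.7 * 0.152 = 11.6584
Denominator: 1 - 0.152 = 0.848
R = 11.6584 / 0.848 = 13.75

13.75 m^2


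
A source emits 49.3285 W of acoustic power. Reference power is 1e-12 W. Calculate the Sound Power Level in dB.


Given values:
  W = 49.3285 W
  W_ref = 1e-12 W
Formula: SWL = 10 * log10(W / W_ref)
Compute ratio: W / W_ref = 49328500000000
Compute log10: log10(49328500000000) = 13.693098
Multiply: SWL = 10 * 13.693098 = 136.93

136.93 dB


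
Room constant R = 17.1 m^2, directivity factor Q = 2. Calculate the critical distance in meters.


Given values:
  R = 17.1 m^2, Q = 2
Formula: d_c = 0.141 * sqrt(Q * R)
Compute Q * R = 2 * 17.1 = 34.2
Compute sqrt(34.2) = 5.8481
d_c = 0.141 * 5.8481 = 0.825

0.825 m


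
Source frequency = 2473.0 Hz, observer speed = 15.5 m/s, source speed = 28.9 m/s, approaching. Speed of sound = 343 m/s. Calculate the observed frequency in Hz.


Given values:
  f_s = 2473.0 Hz, v_o = 15.5 m/s, v_s = 28.9 m/s
  Direction: approaching
Formula: f_o = f_s * (c + v_o) / (c - v_s)
Numerator: c + v_o = 343 + 15.5 = 358.5
Denominator: c - v_s = 343 - 28.9 = 314.1
f_o = 2473.0 * 358.5 / 314.1 = 2822.57

2822.57 Hz


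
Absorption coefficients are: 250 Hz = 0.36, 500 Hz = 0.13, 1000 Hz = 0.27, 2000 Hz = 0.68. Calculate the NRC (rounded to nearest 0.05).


Given values:
  a_250 = 0.36, a_500 = 0.13
  a_1000 = 0.27, a_2000 = 0.68
Formula: NRC = (a250 + a500 + a1000 + a2000) / 4
Sum = 0.36 + 0.13 + 0.27 + 0.68 = 1.44
NRC = 1.44 / 4 = 0.36
Rounded to nearest 0.05: 0.35

0.35


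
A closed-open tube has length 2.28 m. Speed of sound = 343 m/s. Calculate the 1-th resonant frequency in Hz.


Given values:
  Tube type: closed-open, L = 2.28 m, c = 343 m/s, n = 1
Formula: f_n = (2n - 1) * c / (4 * L)
Compute 2n - 1 = 2*1 - 1 = 1
Compute 4 * L = 4 * 2.28 = 9.12
f = 1 * 343 / 9.12
f = 37.61

37.61 Hz


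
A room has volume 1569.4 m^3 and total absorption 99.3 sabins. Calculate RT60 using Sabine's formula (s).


Given values:
  V = 1569.4 m^3
  A = 99.3 sabins
Formula: RT60 = 0.161 * V / A
Numerator: 0.161 * 1569.4 = 252.6734
RT60 = 252.6734 / 99.3 = 2.545

2.545 s


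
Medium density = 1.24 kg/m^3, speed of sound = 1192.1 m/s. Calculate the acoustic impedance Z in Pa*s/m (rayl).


Given values:
  rho = 1.24 kg/m^3
  c = 1192.1 m/s
Formula: Z = rho * c
Z = 1.24 * 1192.1
Z = 1478.2

1478.2 rayl


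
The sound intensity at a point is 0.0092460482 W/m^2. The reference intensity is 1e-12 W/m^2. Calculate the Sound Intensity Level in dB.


Given values:
  I = 0.0092460482 W/m^2
  I_ref = 1e-12 W/m^2
Formula: SIL = 10 * log10(I / I_ref)
Compute ratio: I / I_ref = 9246048200
Compute log10: log10(9246048200) = 9.965956
Multiply: SIL = 10 * 9.965956 = 99.66

99.66 dB


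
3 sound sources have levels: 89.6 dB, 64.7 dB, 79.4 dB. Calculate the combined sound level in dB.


Formula: L_total = 10 * log10( sum(10^(Li/10)) )
  Source 1: 10^(89.6/10) = 912010839.3559
  Source 2: 10^(64.7/10) = 2951209.2267
  Source 3: 10^(79.4/10) = 87096358.9956
Sum of linear values = 1002058407.5782
L_total = 10 * log10(1002058407.5782) = 90.01

90.01 dB


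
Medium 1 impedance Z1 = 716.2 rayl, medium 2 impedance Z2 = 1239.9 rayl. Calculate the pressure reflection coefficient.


Given values:
  Z1 = 716.2 rayl, Z2 = 1239.9 rayl
Formula: R = (Z2 - Z1) / (Z2 + Z1)
Numerator: Z2 - Z1 = 1239.9 - 716.2 = 523.7
Denominator: Z2 + Z1 = 1239.9 + 716.2 = 1956.1
R = 523.7 / 1956.1 = 0.2677

0.2677


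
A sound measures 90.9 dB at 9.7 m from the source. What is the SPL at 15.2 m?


Given values:
  SPL1 = 90.9 dB, r1 = 9.7 m, r2 = 15.2 m
Formula: SPL2 = SPL1 - 20 * log10(r2 / r1)
Compute ratio: r2 / r1 = 15.2 / 9.7 = 1.567
Compute log10: log10(1.567) = 0.195069
Compute drop: 20 * 0.195069 = 3.9014
SPL2 = 90.9 - 3.9014 = 87.0

87.0 dB


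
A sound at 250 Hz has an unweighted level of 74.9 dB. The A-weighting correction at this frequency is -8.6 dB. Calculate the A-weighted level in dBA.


Given values:
  SPL = 74.9 dB
  A-weighting at 250 Hz = -8.6 dB
Formula: L_A = SPL + A_weight
L_A = 74.9 + (-8.6)
L_A = 66.3

66.3 dBA


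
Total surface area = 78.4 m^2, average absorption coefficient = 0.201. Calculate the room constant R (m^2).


Given values:
  S = 78.4 m^2, alpha = 0.201
Formula: R = S * alpha / (1 - alpha)
Numerator: 78.4 * 0.201 = 15.7584
Denominator: 1 - 0.201 = 0.799
R = 15.7584 / 0.799 = 19.72

19.72 m^2


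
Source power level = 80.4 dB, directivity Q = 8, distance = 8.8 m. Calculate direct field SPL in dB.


Given values:
  Lw = 80.4 dB, Q = 8, r = 8.8 m
Formula: SPL = Lw + 10 * log10(Q / (4 * pi * r^2))
Compute 4 * pi * r^2 = 4 * pi * 8.8^2 = 973.1397
Compute Q / denom = 8 / 973.1397 = 0.00822081
Compute 10 * log10(0.00822081) = -20.8509
SPL = 80.4 + (-20.8509) = 59.55

59.55 dB


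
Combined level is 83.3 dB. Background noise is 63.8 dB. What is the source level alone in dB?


Given values:
  L_total = 83.3 dB, L_bg = 63.8 dB
Formula: L_source = 10 * log10(10^(L_total/10) - 10^(L_bg/10))
Convert to linear:
  10^(83.3/10) = 213796208.9502
  10^(63.8/10) = 2398832.919
Difference: 213796208.9502 - 2398832.919 = 211397376.0312
L_source = 10 * log10(211397376.0312) = 83.25

83.25 dB


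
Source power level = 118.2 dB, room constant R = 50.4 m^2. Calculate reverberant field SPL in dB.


Given values:
  Lw = 118.2 dB, R = 50.4 m^2
Formula: SPL = Lw + 10 * log10(4 / R)
Compute 4 / R = 4 / 50.4 = 0.079365
Compute 10 * log10(0.079365) = -11.0037
SPL = 118.2 + (-11.0037) = 107.2

107.2 dB


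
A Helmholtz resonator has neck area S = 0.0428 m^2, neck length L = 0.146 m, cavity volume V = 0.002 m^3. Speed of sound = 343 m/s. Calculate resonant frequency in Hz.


Given values:
  S = 0.0428 m^2, L = 0.146 m, V = 0.002 m^3, c = 343 m/s
Formula: f = (c / (2*pi)) * sqrt(S / (V * L))
Compute V * L = 0.002 * 0.146 = 0.000292
Compute S / (V * L) = 0.0428 / 0.000292 = 146.5753
Compute sqrt(146.5753) = 12.106829
Compute c / (2*pi) = 343 / 6.283185 = 54.590148
f = 54.590148 * 12.106829 = 660.91

660.91 Hz


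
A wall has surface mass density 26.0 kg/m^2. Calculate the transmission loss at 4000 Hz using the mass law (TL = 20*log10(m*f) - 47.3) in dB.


Given values:
  m = 26.0 kg/m^2, f = 4000 Hz
Formula: TL = 20 * log10(m * f) - 47.3
Compute m * f = 26.0 * 4000 = 104000.0
Compute log10(104000.0) = 5.017033
Compute 20 * 5.017033 = 100.3407
TL = 100.3407 - 47.3 = 53.04

53.04 dB


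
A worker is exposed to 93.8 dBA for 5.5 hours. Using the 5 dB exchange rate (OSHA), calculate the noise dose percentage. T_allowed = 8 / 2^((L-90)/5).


Given values:
  L = 93.8 dBA, T = 5.5 hours
Formula: T_allowed = 8 / 2^((L - 90) / 5)
Compute exponent: (93.8 - 90) / 5 = 0.76
Compute 2^(0.76) = 1.693491
T_allowed = 8 / 1.693491 = 4.72397 hours
Dose = (T / T_allowed) * 100
Dose = (5.5 / 4.72397) * 100 = 116.43

116.43 %


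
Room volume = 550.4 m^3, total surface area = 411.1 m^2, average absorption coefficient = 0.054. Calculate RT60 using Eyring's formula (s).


Given values:
  V = 550.4 m^3, S = 411.1 m^2, alpha = 0.054
Formula: RT60 = 0.161 * V / (-S * ln(1 - alpha))
Compute ln(1 - 0.054) = ln(0.946) = -0.055513
Denominator: -411.1 * -0.055513 = 22.8214
Numerator: 0.161 * 550.4 = 88.6144
RT60 = 88.6144 / 22.8214 = 3.883

3.883 s


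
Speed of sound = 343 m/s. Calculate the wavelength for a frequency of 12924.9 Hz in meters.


Given values:
  c = 343 m/s, f = 12924.9 Hz
Formula: lambda = c / f
lambda = 343 / 12924.9
lambda = 0.0265

0.0265 m


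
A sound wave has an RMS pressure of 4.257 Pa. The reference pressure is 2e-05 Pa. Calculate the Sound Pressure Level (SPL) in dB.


Given values:
  p = 4.257 Pa
  p_ref = 2e-05 Pa
Formula: SPL = 20 * log10(p / p_ref)
Compute ratio: p / p_ref = 4.257 / 2e-05 = 212850
Compute log10: log10(212850) = 5.328074
Multiply: SPL = 20 * 5.328074 = 106.56

106.56 dB


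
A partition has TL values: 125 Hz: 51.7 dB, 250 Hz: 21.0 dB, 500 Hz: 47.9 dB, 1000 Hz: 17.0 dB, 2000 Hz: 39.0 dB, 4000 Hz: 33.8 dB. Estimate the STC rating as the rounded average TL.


Given TL values at each frequency:
  125 Hz: 51.7 dB
  250 Hz: 21.0 dB
  500 Hz: 47.9 dB
  1000 Hz: 17.0 dB
  2000 Hz: 39.0 dB
  4000 Hz: 33.8 dB
Formula: STC ~ round(average of TL values)
Sum = 51.7 + 21.0 + 47.9 + 17.0 + 39.0 + 33.8 = 210.4
Average = 210.4 / 6 = 35.07
Rounded: 35

35


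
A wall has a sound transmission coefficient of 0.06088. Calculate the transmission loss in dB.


Given values:
  tau = 0.06088
Formula: TL = 10 * log10(1 / tau)
Compute 1 / tau = 1 / 0.06088 = 16.4258
Compute log10(16.4258) = 1.215527
TL = 10 * 1.215527 = 12.16

12.16 dB


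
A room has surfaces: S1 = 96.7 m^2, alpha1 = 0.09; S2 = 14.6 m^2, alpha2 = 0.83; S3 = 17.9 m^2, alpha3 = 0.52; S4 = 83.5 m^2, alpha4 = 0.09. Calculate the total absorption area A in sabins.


Given surfaces:
  Surface 1: 96.7 * 0.09 = 8.703
  Surface 2: 14.6 * 0.83 = 12.118
  Surface 3: 17.9 * 0.52 = 9.308
  Surface 4: 83.5 * 0.09 = 7.515
Formula: A = sum(Si * alpha_i)
A = 8.703 + 12.118 + 9.308 + 7.515
A = 37.64

37.64 sabins


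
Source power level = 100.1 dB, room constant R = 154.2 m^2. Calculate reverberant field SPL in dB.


Given values:
  Lw = 100.1 dB, R = 154.2 m^2
Formula: SPL = Lw + 10 * log10(4 / R)
Compute 4 / R = 4 / 154.2 = 0.02594
Compute 10 * log10(0.02594) = -15.8603
SPL = 100.1 + (-15.8603) = 84.24

84.24 dB


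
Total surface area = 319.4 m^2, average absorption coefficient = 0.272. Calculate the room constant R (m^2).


Given values:
  S = 319.4 m^2, alpha = 0.272
Formula: R = S * alpha / (1 - alpha)
Numerator: 319.4 * 0.272 = 86.8768
Denominator: 1 - 0.272 = 0.728
R = 86.8768 / 0.728 = 119.34

119.34 m^2


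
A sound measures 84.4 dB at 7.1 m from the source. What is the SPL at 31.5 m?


Given values:
  SPL1 = 84.4 dB, r1 = 7.1 m, r2 = 31.5 m
Formula: SPL2 = SPL1 - 20 * log10(r2 / r1)
Compute ratio: r2 / r1 = 31.5 / 7.1 = 4.4366
Compute log10: log10(4.4366) = 0.64705
Compute drop: 20 * 0.64705 = 12.941
SPL2 = 84.4 - 12.941 = 71.46

71.46 dB


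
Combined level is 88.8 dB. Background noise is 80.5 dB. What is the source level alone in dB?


Given values:
  L_total = 88.8 dB, L_bg = 80.5 dB
Formula: L_source = 10 * log10(10^(L_total/10) - 10^(L_bg/10))
Convert to linear:
  10^(88.8/10) = 758577575.0292
  10^(80.5/10) = 112201845.4302
Difference: 758577575.0292 - 112201845.4302 = 646375729.599
L_source = 10 * log10(646375729.599) = 88.1

88.1 dB


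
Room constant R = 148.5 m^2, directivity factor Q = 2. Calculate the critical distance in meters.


Given values:
  R = 148.5 m^2, Q = 2
Formula: d_c = 0.141 * sqrt(Q * R)
Compute Q * R = 2 * 148.5 = 297.0
Compute sqrt(297.0) = 17.2337
d_c = 0.141 * 17.2337 = 2.43

2.43 m


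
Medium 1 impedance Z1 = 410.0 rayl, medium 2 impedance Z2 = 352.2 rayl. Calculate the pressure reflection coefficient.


Given values:
  Z1 = 410.0 rayl, Z2 = 352.2 rayl
Formula: R = (Z2 - Z1) / (Z2 + Z1)
Numerator: Z2 - Z1 = 352.2 - 410.0 = -57.8
Denominator: Z2 + Z1 = 352.2 + 410.0 = 762.2
R = -57.8 / 762.2 = -0.0758

-0.0758


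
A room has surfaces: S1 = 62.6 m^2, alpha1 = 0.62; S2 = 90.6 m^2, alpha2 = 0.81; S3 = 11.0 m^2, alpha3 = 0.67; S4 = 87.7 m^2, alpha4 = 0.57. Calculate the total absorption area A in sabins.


Given surfaces:
  Surface 1: 62.6 * 0.62 = 38.812
  Surface 2: 90.6 * 0.81 = 73.386
  Surface 3: 11.0 * 0.67 = 7.37
  Surface 4: 87.7 * 0.57 = 49.989
Formula: A = sum(Si * alpha_i)
A = 38.812 + 73.386 + 7.37 + 49.989
A = 169.56

169.56 sabins


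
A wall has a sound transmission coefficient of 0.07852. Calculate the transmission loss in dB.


Given values:
  tau = 0.07852
Formula: TL = 10 * log10(1 / tau)
Compute 1 / tau = 1 / 0.07852 = 12.7356
Compute log10(12.7356) = 1.105019
TL = 10 * 1.105019 = 11.05

11.05 dB


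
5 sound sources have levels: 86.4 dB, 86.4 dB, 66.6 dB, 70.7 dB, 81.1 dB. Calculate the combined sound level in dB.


Formula: L_total = 10 * log10( sum(10^(Li/10)) )
  Source 1: 10^(86.4/10) = 436515832.2402
  Source 2: 10^(86.4/10) = 436515832.2402
  Source 3: 10^(66.6/10) = 4570881.8961
  Source 4: 10^(70.7/10) = 11748975.5494
  Source 5: 10^(81.1/10) = 128824955.1693
Sum of linear values = 1018176477.0952
L_total = 10 * log10(1018176477.0952) = 90.08

90.08 dB


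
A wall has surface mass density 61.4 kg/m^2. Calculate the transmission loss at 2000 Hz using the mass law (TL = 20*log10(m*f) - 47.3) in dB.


Given values:
  m = 61.4 kg/m^2, f = 2000 Hz
Formula: TL = 20 * log10(m * f) - 47.3
Compute m * f = 61.4 * 2000 = 122800.0
Compute log10(122800.0) = 5.089198
Compute 20 * 5.089198 = 101.784
TL = 101.784 - 47.3 = 54.48

54.48 dB


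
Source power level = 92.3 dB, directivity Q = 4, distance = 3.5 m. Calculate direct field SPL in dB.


Given values:
  Lw = 92.3 dB, Q = 4, r = 3.5 m
Formula: SPL = Lw + 10 * log10(Q / (4 * pi * r^2))
Compute 4 * pi * r^2 = 4 * pi * 3.5^2 = 153.938
Compute Q / denom = 4 / 153.938 = 0.02598449
Compute 10 * log10(0.02598449) = -15.8529
SPL = 92.3 + (-15.8529) = 76.45

76.45 dB


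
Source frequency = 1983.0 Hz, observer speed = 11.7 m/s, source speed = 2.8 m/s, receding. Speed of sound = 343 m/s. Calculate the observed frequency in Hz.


Given values:
  f_s = 1983.0 Hz, v_o = 11.7 m/s, v_s = 2.8 m/s
  Direction: receding
Formula: f_o = f_s * (c - v_o) / (c + v_s)
Numerator: c - v_o = 343 - 11.7 = 331.3
Denominator: c + v_s = 343 + 2.8 = 345.8
f_o = 1983.0 * 331.3 / 345.8 = 1899.85

1899.85 Hz


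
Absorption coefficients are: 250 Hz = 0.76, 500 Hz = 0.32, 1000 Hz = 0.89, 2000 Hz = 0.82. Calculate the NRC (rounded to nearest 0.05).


Given values:
  a_250 = 0.76, a_500 = 0.32
  a_1000 = 0.89, a_2000 = 0.82
Formula: NRC = (a250 + a500 + a1000 + a2000) / 4
Sum = 0.76 + 0.32 + 0.89 + 0.82 = 2.79
NRC = 2.79 / 4 = 0.6975
Rounded to nearest 0.05: 0.7

0.7


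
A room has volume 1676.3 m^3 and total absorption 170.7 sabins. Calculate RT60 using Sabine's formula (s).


Given values:
  V = 1676.3 m^3
  A = 170.7 sabins
Formula: RT60 = 0.161 * V / A
Numerator: 0.161 * 1676.3 = 269.8843
RT60 = 269.8843 / 170.7 = 1.581

1.581 s


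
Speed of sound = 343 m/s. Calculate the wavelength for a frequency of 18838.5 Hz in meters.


Given values:
  c = 343 m/s, f = 18838.5 Hz
Formula: lambda = c / f
lambda = 343 / 18838.5
lambda = 0.0182

0.0182 m


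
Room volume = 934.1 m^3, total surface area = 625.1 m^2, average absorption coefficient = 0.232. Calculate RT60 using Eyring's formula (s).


Given values:
  V = 934.1 m^3, S = 625.1 m^2, alpha = 0.232
Formula: RT60 = 0.161 * V / (-S * ln(1 - alpha))
Compute ln(1 - 0.232) = ln(0.768) = -0.263966
Denominator: -625.1 * -0.263966 = 165.0051
Numerator: 0.161 * 934.1 = 150.3901
RT60 = 150.3901 / 165.0051 = 0.911

0.911 s


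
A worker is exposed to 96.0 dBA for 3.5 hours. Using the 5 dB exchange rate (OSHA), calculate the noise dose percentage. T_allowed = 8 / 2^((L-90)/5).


Given values:
  L = 96.0 dBA, T = 3.5 hours
Formula: T_allowed = 8 / 2^((L - 90) / 5)
Compute exponent: (96.0 - 90) / 5 = 1.2
Compute 2^(1.2) = 2.297397
T_allowed = 8 / 2.297397 = 3.482202 hours
Dose = (T / T_allowed) * 100
Dose = (3.5 / 3.482202) * 100 = 100.51

100.51 %


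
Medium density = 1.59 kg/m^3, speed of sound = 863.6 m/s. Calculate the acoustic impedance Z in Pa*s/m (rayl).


Given values:
  rho = 1.59 kg/m^3
  c = 863.6 m/s
Formula: Z = rho * c
Z = 1.59 * 863.6
Z = 1373.12

1373.12 rayl


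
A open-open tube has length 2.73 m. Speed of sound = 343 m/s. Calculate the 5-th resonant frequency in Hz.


Given values:
  Tube type: open-open, L = 2.73 m, c = 343 m/s, n = 5
Formula: f_n = n * c / (2 * L)
Compute 2 * L = 2 * 2.73 = 5.46
f = 5 * 343 / 5.46
f = 314.1

314.1 Hz


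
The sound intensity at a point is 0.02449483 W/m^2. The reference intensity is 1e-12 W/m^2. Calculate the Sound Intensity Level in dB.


Given values:
  I = 0.02449483 W/m^2
  I_ref = 1e-12 W/m^2
Formula: SIL = 10 * log10(I / I_ref)
Compute ratio: I / I_ref = 24494830000
Compute log10: log10(24494830000) = 10.389074
Multiply: SIL = 10 * 10.389074 = 103.89

103.89 dB


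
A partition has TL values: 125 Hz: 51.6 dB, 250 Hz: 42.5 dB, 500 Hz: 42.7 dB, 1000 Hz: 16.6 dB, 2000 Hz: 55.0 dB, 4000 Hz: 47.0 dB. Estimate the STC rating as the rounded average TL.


Given TL values at each frequency:
  125 Hz: 51.6 dB
  250 Hz: 42.5 dB
  500 Hz: 42.7 dB
  1000 Hz: 16.6 dB
  2000 Hz: 55.0 dB
  4000 Hz: 47.0 dB
Formula: STC ~ round(average of TL values)
Sum = 51.6 + 42.5 + 42.7 + 16.6 + 55.0 + 47.0 = 255.4
Average = 255.4 / 6 = 42.57
Rounded: 43

43


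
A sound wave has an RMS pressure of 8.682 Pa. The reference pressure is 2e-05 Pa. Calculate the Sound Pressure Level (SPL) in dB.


Given values:
  p = 8.682 Pa
  p_ref = 2e-05 Pa
Formula: SPL = 20 * log10(p / p_ref)
Compute ratio: p / p_ref = 8.682 / 2e-05 = 434100
Compute log10: log10(434100) = 5.63759
Multiply: SPL = 20 * 5.63759 = 112.75

112.75 dB


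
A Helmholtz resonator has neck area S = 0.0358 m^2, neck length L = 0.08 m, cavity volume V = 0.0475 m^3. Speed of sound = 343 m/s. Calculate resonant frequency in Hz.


Given values:
  S = 0.0358 m^2, L = 0.08 m, V = 0.0475 m^3, c = 343 m/s
Formula: f = (c / (2*pi)) * sqrt(S / (V * L))
Compute V * L = 0.0475 * 0.08 = 0.0038
Compute S / (V * L) = 0.0358 / 0.0038 = 9.4211
Compute sqrt(9.4211) = 3.069381
Compute c / (2*pi) = 343 / 6.283185 = 54.590148
f = 54.590148 * 3.069381 = 167.56

167.56 Hz


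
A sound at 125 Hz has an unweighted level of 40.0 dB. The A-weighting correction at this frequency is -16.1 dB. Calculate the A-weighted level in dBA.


Given values:
  SPL = 40.0 dB
  A-weighting at 125 Hz = -16.1 dB
Formula: L_A = SPL + A_weight
L_A = 40.0 + (-16.1)
L_A = 23.9

23.9 dBA


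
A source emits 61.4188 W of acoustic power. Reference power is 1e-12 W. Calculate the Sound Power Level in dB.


Given values:
  W = 61.4188 W
  W_ref = 1e-12 W
Formula: SWL = 10 * log10(W / W_ref)
Compute ratio: W / W_ref = 61418800000000
Compute log10: log10(61418800000000) = 13.788301
Multiply: SWL = 10 * 13.788301 = 137.88

137.88 dB


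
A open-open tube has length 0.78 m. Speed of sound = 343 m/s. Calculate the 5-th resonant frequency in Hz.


Given values:
  Tube type: open-open, L = 0.78 m, c = 343 m/s, n = 5
Formula: f_n = n * c / (2 * L)
Compute 2 * L = 2 * 0.78 = 1.56
f = 5 * 343 / 1.56
f = 1099.36

1099.36 Hz
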